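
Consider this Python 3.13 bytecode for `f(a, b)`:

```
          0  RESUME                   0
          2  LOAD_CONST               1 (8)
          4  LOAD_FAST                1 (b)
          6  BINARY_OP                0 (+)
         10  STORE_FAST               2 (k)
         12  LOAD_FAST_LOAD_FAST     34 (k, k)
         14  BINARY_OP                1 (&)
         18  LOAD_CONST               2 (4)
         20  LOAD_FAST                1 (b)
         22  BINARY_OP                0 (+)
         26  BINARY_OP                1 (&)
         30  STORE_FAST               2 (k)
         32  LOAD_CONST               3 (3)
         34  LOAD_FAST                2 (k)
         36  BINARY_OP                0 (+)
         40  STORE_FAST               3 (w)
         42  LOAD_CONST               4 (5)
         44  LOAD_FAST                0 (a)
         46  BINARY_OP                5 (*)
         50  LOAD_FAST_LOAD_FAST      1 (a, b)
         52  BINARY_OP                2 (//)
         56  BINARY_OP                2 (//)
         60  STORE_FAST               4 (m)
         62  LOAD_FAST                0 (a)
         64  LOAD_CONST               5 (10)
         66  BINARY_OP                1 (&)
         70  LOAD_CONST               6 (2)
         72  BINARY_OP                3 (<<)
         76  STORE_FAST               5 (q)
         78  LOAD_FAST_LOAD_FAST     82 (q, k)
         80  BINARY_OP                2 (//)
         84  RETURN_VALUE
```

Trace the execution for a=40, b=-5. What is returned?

10

LOAD_CONST → push 8. Stack: [8]
LOAD_FAST b → push -5. Stack: [8, -5]
BINARY_OP + → 8 + -5 = 3. Stack: [3]
STORE_FAST k → k=3. Stack: []
LOAD_FAST_LOAD_FAST k,k → push 3,3. Stack: [3, 3]
BINARY_OP & → 3 & 3 = 3. Stack: [3]
LOAD_CONST → push 4. Stack: [3, 4]
LOAD_FAST b → push -5. Stack: [3, 4, -5]
BINARY_OP + → 4 + -5 = -1. Stack: [3, -1]
BINARY_OP & → 3 & -1 = 3. Stack: [3]
STORE_FAST k → k=3. Stack: []
LOAD_CONST → push 3. Stack: [3]
LOAD_FAST k → push 3. Stack: [3, 3]
BINARY_OP + → 3 + 3 = 6. Stack: [6]
STORE_FAST w → w=6. Stack: []
LOAD_CONST → push 5. Stack: [5]
LOAD_FAST a → push 40. Stack: [5, 40]
BINARY_OP * → 5 * 40 = 200. Stack: [200]
LOAD_FAST_LOAD_FAST a,b → push 40,-5. Stack: [200, 40, -5]
BINARY_OP // → 40 // -5 = -8. Stack: [200, -8]
BINARY_OP // → 200 // -8 = -25. Stack: [-25]
STORE_FAST m → m=-25. Stack: []
LOAD_FAST a → push 40. Stack: [40]
LOAD_CONST → push 10. Stack: [40, 10]
BINARY_OP & → 40 & 10 = 8. Stack: [8]
LOAD_CONST → push 2. Stack: [8, 2]
BINARY_OP << → 8 << 2 = 32. Stack: [32]
STORE_FAST q → q=32. Stack: []
LOAD_FAST_LOAD_FAST q,k → push 32,3. Stack: [32, 3]
BINARY_OP // → 32 // 3 = 10. Stack: [10]
RETURN_VALUE → return 10.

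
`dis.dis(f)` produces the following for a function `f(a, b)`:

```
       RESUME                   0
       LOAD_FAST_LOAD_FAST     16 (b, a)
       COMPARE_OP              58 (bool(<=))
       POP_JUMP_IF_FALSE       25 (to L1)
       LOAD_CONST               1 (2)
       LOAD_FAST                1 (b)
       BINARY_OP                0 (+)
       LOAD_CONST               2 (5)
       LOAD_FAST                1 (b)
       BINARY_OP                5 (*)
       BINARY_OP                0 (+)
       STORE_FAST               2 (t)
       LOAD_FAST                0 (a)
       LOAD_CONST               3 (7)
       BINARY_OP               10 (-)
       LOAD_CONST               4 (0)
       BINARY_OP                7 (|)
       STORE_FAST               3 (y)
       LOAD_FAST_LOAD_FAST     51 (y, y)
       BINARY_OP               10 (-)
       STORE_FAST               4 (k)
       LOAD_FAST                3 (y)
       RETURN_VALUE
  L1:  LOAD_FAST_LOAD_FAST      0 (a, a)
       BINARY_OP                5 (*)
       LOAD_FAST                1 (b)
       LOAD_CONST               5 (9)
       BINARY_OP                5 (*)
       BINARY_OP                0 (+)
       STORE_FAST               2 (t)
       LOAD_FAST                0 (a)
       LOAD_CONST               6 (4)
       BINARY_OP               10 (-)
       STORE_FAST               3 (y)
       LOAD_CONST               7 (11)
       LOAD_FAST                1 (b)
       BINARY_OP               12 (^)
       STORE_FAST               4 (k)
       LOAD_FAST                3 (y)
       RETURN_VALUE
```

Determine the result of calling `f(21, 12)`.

14

LOAD_FAST_LOAD_FAST b,a → push 12,21. Stack: [12, 21]
COMPARE_OP bool(<=) → 12 vs 21 = True. Stack: [True]
POP_JUMP_IF_FALSE → pop True; no jump. Stack: []
LOAD_CONST → push 2. Stack: [2]
LOAD_FAST b → push 12. Stack: [2, 12]
BINARY_OP + → 2 + 12 = 14. Stack: [14]
LOAD_CONST → push 5. Stack: [14, 5]
LOAD_FAST b → push 12. Stack: [14, 5, 12]
BINARY_OP * → 5 * 12 = 60. Stack: [14, 60]
BINARY_OP + → 14 + 60 = 74. Stack: [74]
STORE_FAST t → t=74. Stack: []
LOAD_FAST a → push 21. Stack: [21]
LOAD_CONST → push 7. Stack: [21, 7]
BINARY_OP - → 21 - 7 = 14. Stack: [14]
LOAD_CONST → push 0. Stack: [14, 0]
BINARY_OP | → 14 | 0 = 14. Stack: [14]
STORE_FAST y → y=14. Stack: []
LOAD_FAST_LOAD_FAST y,y → push 14,14. Stack: [14, 14]
BINARY_OP - → 14 - 14 = 0. Stack: [0]
STORE_FAST k → k=0. Stack: []
LOAD_FAST y → push 14. Stack: [14]
RETURN_VALUE → return 14.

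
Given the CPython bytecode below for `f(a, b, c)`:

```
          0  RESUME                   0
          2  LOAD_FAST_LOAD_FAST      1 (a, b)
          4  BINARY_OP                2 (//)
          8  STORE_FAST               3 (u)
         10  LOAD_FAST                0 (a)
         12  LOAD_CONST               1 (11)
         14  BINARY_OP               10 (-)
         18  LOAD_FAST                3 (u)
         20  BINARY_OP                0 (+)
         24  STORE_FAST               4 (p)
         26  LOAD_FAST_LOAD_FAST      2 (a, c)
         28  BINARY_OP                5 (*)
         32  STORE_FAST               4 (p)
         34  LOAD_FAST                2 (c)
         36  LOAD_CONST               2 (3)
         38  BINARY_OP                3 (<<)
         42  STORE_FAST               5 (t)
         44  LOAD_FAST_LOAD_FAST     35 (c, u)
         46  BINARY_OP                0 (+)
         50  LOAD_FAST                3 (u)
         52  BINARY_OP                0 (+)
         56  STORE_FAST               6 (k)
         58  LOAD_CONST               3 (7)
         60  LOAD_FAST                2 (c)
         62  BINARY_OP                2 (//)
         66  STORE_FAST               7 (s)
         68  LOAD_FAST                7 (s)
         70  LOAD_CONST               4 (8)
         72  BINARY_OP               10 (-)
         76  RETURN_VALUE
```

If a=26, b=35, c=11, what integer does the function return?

-8

LOAD_FAST_LOAD_FAST a,b → push 26,35. Stack: [26, 35]
BINARY_OP // → 26 // 35 = 0. Stack: [0]
STORE_FAST u → u=0. Stack: []
LOAD_FAST a → push 26. Stack: [26]
LOAD_CONST → push 11. Stack: [26, 11]
BINARY_OP - → 26 - 11 = 15. Stack: [15]
LOAD_FAST u → push 0. Stack: [15, 0]
BINARY_OP + → 15 + 0 = 15. Stack: [15]
STORE_FAST p → p=15. Stack: []
LOAD_FAST_LOAD_FAST a,c → push 26,11. Stack: [26, 11]
BINARY_OP * → 26 * 11 = 286. Stack: [286]
STORE_FAST p → p=286. Stack: []
LOAD_FAST c → push 11. Stack: [11]
LOAD_CONST → push 3. Stack: [11, 3]
BINARY_OP << → 11 << 3 = 88. Stack: [88]
STORE_FAST t → t=88. Stack: []
LOAD_FAST_LOAD_FAST c,u → push 11,0. Stack: [11, 0]
BINARY_OP + → 11 + 0 = 11. Stack: [11]
LOAD_FAST u → push 0. Stack: [11, 0]
BINARY_OP + → 11 + 0 = 11. Stack: [11]
STORE_FAST k → k=11. Stack: []
LOAD_CONST → push 7. Stack: [7]
LOAD_FAST c → push 11. Stack: [7, 11]
BINARY_OP // → 7 // 11 = 0. Stack: [0]
STORE_FAST s → s=0. Stack: []
LOAD_FAST s → push 0. Stack: [0]
LOAD_CONST → push 8. Stack: [0, 8]
BINARY_OP - → 0 - 8 = -8. Stack: [-8]
RETURN_VALUE → return -8.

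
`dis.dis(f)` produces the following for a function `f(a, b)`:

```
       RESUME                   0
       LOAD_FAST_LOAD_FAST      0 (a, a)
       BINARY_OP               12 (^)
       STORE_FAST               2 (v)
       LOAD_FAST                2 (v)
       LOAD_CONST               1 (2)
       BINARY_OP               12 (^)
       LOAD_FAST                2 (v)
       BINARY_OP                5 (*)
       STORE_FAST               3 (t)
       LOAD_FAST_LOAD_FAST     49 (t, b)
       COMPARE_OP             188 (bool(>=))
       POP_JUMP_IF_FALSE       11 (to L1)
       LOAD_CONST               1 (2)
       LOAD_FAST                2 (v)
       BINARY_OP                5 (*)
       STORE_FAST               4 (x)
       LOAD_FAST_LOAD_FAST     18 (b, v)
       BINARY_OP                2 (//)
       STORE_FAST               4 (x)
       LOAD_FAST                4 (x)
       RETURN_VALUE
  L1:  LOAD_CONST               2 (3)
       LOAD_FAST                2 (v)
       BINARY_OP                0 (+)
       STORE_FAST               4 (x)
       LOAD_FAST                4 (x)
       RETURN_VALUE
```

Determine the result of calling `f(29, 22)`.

LOAD_FAST_LOAD_FAST a,a → push 29,29. Stack: [29, 29]
BINARY_OP ^ → 29 ^ 29 = 0. Stack: [0]
STORE_FAST v → v=0. Stack: []
LOAD_FAST v → push 0. Stack: [0]
LOAD_CONST → push 2. Stack: [0, 2]
BINARY_OP ^ → 0 ^ 2 = 2. Stack: [2]
LOAD_FAST v → push 0. Stack: [2, 0]
BINARY_OP * → 2 * 0 = 0. Stack: [0]
STORE_FAST t → t=0. Stack: []
LOAD_FAST_LOAD_FAST t,b → push 0,22. Stack: [0, 22]
COMPARE_OP bool(>=) → 0 vs 22 = False. Stack: [False]
POP_JUMP_IF_FALSE → pop False; jump. Stack: []
LOAD_CONST → push 3. Stack: [3]
LOAD_FAST v → push 0. Stack: [3, 0]
BINARY_OP + → 3 + 0 = 3. Stack: [3]
STORE_FAST x → x=3. Stack: []
LOAD_FAST x → push 3. Stack: [3]
RETURN_VALUE → return 3.

3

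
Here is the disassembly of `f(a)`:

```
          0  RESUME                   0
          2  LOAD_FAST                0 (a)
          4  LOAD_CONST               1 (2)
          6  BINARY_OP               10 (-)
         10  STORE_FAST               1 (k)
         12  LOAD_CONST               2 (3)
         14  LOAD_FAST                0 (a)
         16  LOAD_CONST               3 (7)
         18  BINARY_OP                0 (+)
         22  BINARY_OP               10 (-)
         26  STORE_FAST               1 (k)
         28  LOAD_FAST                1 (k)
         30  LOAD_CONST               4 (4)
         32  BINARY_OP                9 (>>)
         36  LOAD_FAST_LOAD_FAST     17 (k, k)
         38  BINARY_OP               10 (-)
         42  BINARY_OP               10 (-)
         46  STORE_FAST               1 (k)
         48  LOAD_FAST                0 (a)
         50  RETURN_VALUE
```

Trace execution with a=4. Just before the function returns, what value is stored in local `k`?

LOAD_FAST a → push 4. Stack: [4]
LOAD_CONST → push 2. Stack: [4, 2]
BINARY_OP - → 4 - 2 = 2. Stack: [2]
STORE_FAST k → k=2. Stack: []
LOAD_CONST → push 3. Stack: [3]
LOAD_FAST a → push 4. Stack: [3, 4]
LOAD_CONST → push 7. Stack: [3, 4, 7]
BINARY_OP + → 4 + 7 = 11. Stack: [3, 11]
BINARY_OP - → 3 - 11 = -8. Stack: [-8]
STORE_FAST k → k=-8. Stack: []
LOAD_FAST k → push -8. Stack: [-8]
LOAD_CONST → push 4. Stack: [-8, 4]
BINARY_OP >> → -8 >> 4 = -1. Stack: [-1]
LOAD_FAST_LOAD_FAST k,k → push -8,-8. Stack: [-1, -8, -8]
BINARY_OP - → -8 - -8 = 0. Stack: [-1, 0]
BINARY_OP - → -1 - 0 = -1. Stack: [-1]
STORE_FAST k → k=-1. Stack: []
LOAD_FAST a → push 4. Stack: [4]
RETURN_VALUE → return 4.

-1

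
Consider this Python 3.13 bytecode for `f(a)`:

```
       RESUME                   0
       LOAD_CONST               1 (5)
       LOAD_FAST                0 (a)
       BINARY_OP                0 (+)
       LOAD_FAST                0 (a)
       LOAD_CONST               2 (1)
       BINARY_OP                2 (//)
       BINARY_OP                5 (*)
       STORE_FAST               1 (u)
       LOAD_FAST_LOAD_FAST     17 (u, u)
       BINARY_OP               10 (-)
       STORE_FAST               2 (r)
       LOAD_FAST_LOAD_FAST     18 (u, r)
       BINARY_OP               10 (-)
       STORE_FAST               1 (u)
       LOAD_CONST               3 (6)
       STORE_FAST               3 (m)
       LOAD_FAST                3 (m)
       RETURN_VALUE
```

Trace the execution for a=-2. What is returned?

LOAD_CONST → push 5. Stack: [5]
LOAD_FAST a → push -2. Stack: [5, -2]
BINARY_OP + → 5 + -2 = 3. Stack: [3]
LOAD_FAST a → push -2. Stack: [3, -2]
LOAD_CONST → push 1. Stack: [3, -2, 1]
BINARY_OP // → -2 // 1 = -2. Stack: [3, -2]
BINARY_OP * → 3 * -2 = -6. Stack: [-6]
STORE_FAST u → u=-6. Stack: []
LOAD_FAST_LOAD_FAST u,u → push -6,-6. Stack: [-6, -6]
BINARY_OP - → -6 - -6 = 0. Stack: [0]
STORE_FAST r → r=0. Stack: []
LOAD_FAST_LOAD_FAST u,r → push -6,0. Stack: [-6, 0]
BINARY_OP - → -6 - 0 = -6. Stack: [-6]
STORE_FAST u → u=-6. Stack: []
LOAD_CONST → push 6. Stack: [6]
STORE_FAST m → m=6. Stack: []
LOAD_FAST m → push 6. Stack: [6]
RETURN_VALUE → return 6.

6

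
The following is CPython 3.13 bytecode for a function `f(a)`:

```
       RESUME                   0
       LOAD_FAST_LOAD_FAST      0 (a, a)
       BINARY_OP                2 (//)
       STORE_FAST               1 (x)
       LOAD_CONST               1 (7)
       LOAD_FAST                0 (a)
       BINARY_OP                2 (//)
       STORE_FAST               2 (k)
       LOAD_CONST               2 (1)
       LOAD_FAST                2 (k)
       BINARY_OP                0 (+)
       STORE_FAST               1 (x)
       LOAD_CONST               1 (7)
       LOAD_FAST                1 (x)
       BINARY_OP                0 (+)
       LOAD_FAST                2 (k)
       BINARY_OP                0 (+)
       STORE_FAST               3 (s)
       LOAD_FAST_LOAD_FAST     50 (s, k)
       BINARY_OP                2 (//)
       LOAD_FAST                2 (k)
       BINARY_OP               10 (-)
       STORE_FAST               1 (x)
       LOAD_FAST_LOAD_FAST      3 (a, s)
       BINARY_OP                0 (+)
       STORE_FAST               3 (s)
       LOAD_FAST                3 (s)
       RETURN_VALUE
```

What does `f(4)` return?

14

LOAD_FAST_LOAD_FAST a,a → push 4,4. Stack: [4, 4]
BINARY_OP // → 4 // 4 = 1. Stack: [1]
STORE_FAST x → x=1. Stack: []
LOAD_CONST → push 7. Stack: [7]
LOAD_FAST a → push 4. Stack: [7, 4]
BINARY_OP // → 7 // 4 = 1. Stack: [1]
STORE_FAST k → k=1. Stack: []
LOAD_CONST → push 1. Stack: [1]
LOAD_FAST k → push 1. Stack: [1, 1]
BINARY_OP + → 1 + 1 = 2. Stack: [2]
STORE_FAST x → x=2. Stack: []
LOAD_CONST → push 7. Stack: [7]
LOAD_FAST x → push 2. Stack: [7, 2]
BINARY_OP + → 7 + 2 = 9. Stack: [9]
LOAD_FAST k → push 1. Stack: [9, 1]
BINARY_OP + → 9 + 1 = 10. Stack: [10]
STORE_FAST s → s=10. Stack: []
LOAD_FAST_LOAD_FAST s,k → push 10,1. Stack: [10, 1]
BINARY_OP // → 10 // 1 = 10. Stack: [10]
LOAD_FAST k → push 1. Stack: [10, 1]
BINARY_OP - → 10 - 1 = 9. Stack: [9]
STORE_FAST x → x=9. Stack: []
LOAD_FAST_LOAD_FAST a,s → push 4,10. Stack: [4, 10]
BINARY_OP + → 4 + 10 = 14. Stack: [14]
STORE_FAST s → s=14. Stack: []
LOAD_FAST s → push 14. Stack: [14]
RETURN_VALUE → return 14.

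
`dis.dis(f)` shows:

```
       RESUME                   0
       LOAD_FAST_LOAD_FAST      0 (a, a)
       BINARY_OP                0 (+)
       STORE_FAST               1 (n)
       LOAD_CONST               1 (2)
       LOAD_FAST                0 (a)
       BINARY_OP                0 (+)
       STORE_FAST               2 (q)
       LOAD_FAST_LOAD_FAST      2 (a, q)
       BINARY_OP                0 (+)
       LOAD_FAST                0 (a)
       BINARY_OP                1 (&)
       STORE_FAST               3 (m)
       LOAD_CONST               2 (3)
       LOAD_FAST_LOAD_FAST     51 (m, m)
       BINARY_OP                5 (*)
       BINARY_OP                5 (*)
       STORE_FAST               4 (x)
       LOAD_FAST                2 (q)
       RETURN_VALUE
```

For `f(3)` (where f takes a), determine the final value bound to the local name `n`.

LOAD_FAST_LOAD_FAST a,a → push 3,3. Stack: [3, 3]
BINARY_OP + → 3 + 3 = 6. Stack: [6]
STORE_FAST n → n=6. Stack: []
LOAD_CONST → push 2. Stack: [2]
LOAD_FAST a → push 3. Stack: [2, 3]
BINARY_OP + → 2 + 3 = 5. Stack: [5]
STORE_FAST q → q=5. Stack: []
LOAD_FAST_LOAD_FAST a,q → push 3,5. Stack: [3, 5]
BINARY_OP + → 3 + 5 = 8. Stack: [8]
LOAD_FAST a → push 3. Stack: [8, 3]
BINARY_OP & → 8 & 3 = 0. Stack: [0]
STORE_FAST m → m=0. Stack: []
LOAD_CONST → push 3. Stack: [3]
LOAD_FAST_LOAD_FAST m,m → push 0,0. Stack: [3, 0, 0]
BINARY_OP * → 0 * 0 = 0. Stack: [3, 0]
BINARY_OP * → 3 * 0 = 0. Stack: [0]
STORE_FAST x → x=0. Stack: []
LOAD_FAST q → push 5. Stack: [5]
RETURN_VALUE → return 5.

6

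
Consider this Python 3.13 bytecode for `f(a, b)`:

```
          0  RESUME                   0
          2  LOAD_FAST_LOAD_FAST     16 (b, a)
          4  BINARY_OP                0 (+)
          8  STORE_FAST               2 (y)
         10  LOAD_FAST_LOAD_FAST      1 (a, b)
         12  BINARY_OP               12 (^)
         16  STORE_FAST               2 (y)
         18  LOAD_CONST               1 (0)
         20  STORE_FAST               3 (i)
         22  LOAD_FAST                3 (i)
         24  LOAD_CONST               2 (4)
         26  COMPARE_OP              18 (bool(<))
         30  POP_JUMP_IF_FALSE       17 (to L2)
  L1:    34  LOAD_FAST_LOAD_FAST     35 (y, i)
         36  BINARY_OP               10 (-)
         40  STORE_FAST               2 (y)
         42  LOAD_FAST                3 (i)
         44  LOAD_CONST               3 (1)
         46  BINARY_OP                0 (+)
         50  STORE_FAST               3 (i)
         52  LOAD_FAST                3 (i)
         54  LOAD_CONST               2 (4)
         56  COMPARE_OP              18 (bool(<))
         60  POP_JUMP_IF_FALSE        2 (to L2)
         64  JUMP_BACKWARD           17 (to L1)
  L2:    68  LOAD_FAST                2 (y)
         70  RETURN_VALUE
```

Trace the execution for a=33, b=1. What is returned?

LOAD_FAST_LOAD_FAST b,a → push 1,33. Stack: [1, 33]
BINARY_OP + → 1 + 33 = 34. Stack: [34]
STORE_FAST y → y=34. Stack: []
LOAD_FAST_LOAD_FAST a,b → push 33,1. Stack: [33, 1]
BINARY_OP ^ → 33 ^ 1 = 32. Stack: [32]
STORE_FAST y → y=32. Stack: []
LOAD_CONST → push 0. Stack: [0]
STORE_FAST i → i=0. Stack: []
LOAD_FAST i → push 0. Stack: [0]
LOAD_CONST → push 4. Stack: [0, 4]
COMPARE_OP bool(<) → 0 vs 4 = True. Stack: [True]
POP_JUMP_IF_FALSE → pop True; no jump. Stack: []
LOAD_FAST_LOAD_FAST y,i → push 32,0. Stack: [32, 0]
BINARY_OP - → 32 - 0 = 32. Stack: [32]
STORE_FAST y → y=32. Stack: []
LOAD_FAST i → push 0. Stack: [0]
LOAD_CONST → push 1. Stack: [0, 1]
BINARY_OP + → 0 + 1 = 1. Stack: [1]
STORE_FAST i → i=1. Stack: []
LOAD_FAST i → push 1. Stack: [1]
LOAD_CONST → push 4. Stack: [1, 4]
COMPARE_OP bool(<) → 1 vs 4 = True. Stack: [True]
POP_JUMP_IF_FALSE → pop True; no jump. Stack: []
LOAD_FAST_LOAD_FAST y,i → push 32,1. Stack: [32, 1]
BINARY_OP - → 32 - 1 = 31. Stack: [31]
STORE_FAST y → y=31. Stack: []
LOAD_FAST i → push 1. Stack: [1]
LOAD_CONST → push 1. Stack: [1, 1]
BINARY_OP + → 1 + 1 = 2. Stack: [2]
STORE_FAST i → i=2. Stack: []
LOAD_FAST i → push 2. Stack: [2]
LOAD_CONST → push 4. Stack: [2, 4]
COMPARE_OP bool(<) → 2 vs 4 = True. Stack: [True]
POP_JUMP_IF_FALSE → pop True; no jump. Stack: []
LOAD_FAST_LOAD_FAST y,i → push 31,2. Stack: [31, 2]
BINARY_OP - → 31 - 2 = 29. Stack: [29]
STORE_FAST y → y=29. Stack: []
LOAD_FAST i → push 2. Stack: [2]
LOAD_CONST → push 1. Stack: [2, 1]
BINARY_OP + → 2 + 1 = 3. Stack: [3]
STORE_FAST i → i=3. Stack: []
LOAD_FAST i → push 3. Stack: [3]
LOAD_CONST → push 4. Stack: [3, 4]
COMPARE_OP bool(<) → 3 vs 4 = True. Stack: [True]
POP_JUMP_IF_FALSE → pop True; no jump. Stack: []
LOAD_FAST_LOAD_FAST y,i → push 29,3. Stack: [29, 3]
BINARY_OP - → 29 - 3 = 26. Stack: [26]
STORE_FAST y → y=26. Stack: []
LOAD_FAST i → push 3. Stack: [3]
LOAD_CONST → push 1. Stack: [3, 1]
BINARY_OP + → 3 + 1 = 4. Stack: [4]
STORE_FAST i → i=4. Stack: []
LOAD_FAST i → push 4. Stack: [4]
LOAD_CONST → push 4. Stack: [4, 4]
COMPARE_OP bool(<) → 4 vs 4 = False. Stack: [False]
POP_JUMP_IF_FALSE → pop False; jump. Stack: []
LOAD_FAST y → push 26. Stack: [26]
RETURN_VALUE → return 26.

26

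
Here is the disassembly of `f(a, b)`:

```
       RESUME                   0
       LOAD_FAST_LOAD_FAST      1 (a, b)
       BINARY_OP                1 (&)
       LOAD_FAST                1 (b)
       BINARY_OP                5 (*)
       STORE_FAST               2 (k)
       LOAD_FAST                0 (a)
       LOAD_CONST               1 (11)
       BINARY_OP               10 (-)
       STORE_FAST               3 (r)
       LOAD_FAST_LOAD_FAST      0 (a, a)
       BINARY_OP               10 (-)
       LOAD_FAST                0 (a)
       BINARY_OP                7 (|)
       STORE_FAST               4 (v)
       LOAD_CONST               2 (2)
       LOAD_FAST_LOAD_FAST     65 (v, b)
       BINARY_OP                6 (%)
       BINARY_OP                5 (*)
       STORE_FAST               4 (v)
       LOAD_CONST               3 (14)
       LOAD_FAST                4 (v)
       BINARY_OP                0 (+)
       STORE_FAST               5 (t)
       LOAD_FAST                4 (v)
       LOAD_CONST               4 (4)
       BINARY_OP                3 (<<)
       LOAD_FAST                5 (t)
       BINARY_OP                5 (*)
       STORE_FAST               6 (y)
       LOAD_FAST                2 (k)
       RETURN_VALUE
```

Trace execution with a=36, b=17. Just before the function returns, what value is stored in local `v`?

LOAD_FAST_LOAD_FAST a,b → push 36,17. Stack: [36, 17]
BINARY_OP & → 36 & 17 = 0. Stack: [0]
LOAD_FAST b → push 17. Stack: [0, 17]
BINARY_OP * → 0 * 17 = 0. Stack: [0]
STORE_FAST k → k=0. Stack: []
LOAD_FAST a → push 36. Stack: [36]
LOAD_CONST → push 11. Stack: [36, 11]
BINARY_OP - → 36 - 11 = 25. Stack: [25]
STORE_FAST r → r=25. Stack: []
LOAD_FAST_LOAD_FAST a,a → push 36,36. Stack: [36, 36]
BINARY_OP - → 36 - 36 = 0. Stack: [0]
LOAD_FAST a → push 36. Stack: [0, 36]
BINARY_OP | → 0 | 36 = 36. Stack: [36]
STORE_FAST v → v=36. Stack: []
LOAD_CONST → push 2. Stack: [2]
LOAD_FAST_LOAD_FAST v,b → push 36,17. Stack: [2, 36, 17]
BINARY_OP % → 36 % 17 = 2. Stack: [2, 2]
BINARY_OP * → 2 * 2 = 4. Stack: [4]
STORE_FAST v → v=4. Stack: []
LOAD_CONST → push 14. Stack: [14]
LOAD_FAST v → push 4. Stack: [14, 4]
BINARY_OP + → 14 + 4 = 18. Stack: [18]
STORE_FAST t → t=18. Stack: []
LOAD_FAST v → push 4. Stack: [4]
LOAD_CONST → push 4. Stack: [4, 4]
BINARY_OP << → 4 << 4 = 64. Stack: [64]
LOAD_FAST t → push 18. Stack: [64, 18]
BINARY_OP * → 64 * 18 = 1152. Stack: [1152]
STORE_FAST y → y=1152. Stack: []
LOAD_FAST k → push 0. Stack: [0]
RETURN_VALUE → return 0.

4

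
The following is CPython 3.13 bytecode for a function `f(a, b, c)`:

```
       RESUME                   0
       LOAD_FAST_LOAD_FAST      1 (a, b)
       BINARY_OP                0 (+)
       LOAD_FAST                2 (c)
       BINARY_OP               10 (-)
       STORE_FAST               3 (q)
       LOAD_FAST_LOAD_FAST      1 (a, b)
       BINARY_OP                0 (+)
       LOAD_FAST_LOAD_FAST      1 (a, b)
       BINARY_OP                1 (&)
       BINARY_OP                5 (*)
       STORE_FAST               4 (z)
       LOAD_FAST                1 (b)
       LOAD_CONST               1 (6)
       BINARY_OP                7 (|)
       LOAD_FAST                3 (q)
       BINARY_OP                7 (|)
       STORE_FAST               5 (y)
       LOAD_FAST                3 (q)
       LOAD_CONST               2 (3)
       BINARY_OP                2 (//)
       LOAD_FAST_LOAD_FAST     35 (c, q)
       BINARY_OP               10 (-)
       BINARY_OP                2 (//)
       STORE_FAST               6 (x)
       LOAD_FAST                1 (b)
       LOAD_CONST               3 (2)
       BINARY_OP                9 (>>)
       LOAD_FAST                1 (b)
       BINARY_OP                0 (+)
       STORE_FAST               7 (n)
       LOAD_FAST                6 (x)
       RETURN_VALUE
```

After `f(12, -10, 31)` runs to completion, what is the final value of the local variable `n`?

-13

LOAD_FAST_LOAD_FAST a,b → push 12,-10. Stack: [12, -10]
BINARY_OP + → 12 + -10 = 2. Stack: [2]
LOAD_FAST c → push 31. Stack: [2, 31]
BINARY_OP - → 2 - 31 = -29. Stack: [-29]
STORE_FAST q → q=-29. Stack: []
LOAD_FAST_LOAD_FAST a,b → push 12,-10. Stack: [12, -10]
BINARY_OP + → 12 + -10 = 2. Stack: [2]
LOAD_FAST_LOAD_FAST a,b → push 12,-10. Stack: [2, 12, -10]
BINARY_OP & → 12 & -10 = 4. Stack: [2, 4]
BINARY_OP * → 2 * 4 = 8. Stack: [8]
STORE_FAST z → z=8. Stack: []
LOAD_FAST b → push -10. Stack: [-10]
LOAD_CONST → push 6. Stack: [-10, 6]
BINARY_OP | → -10 | 6 = -10. Stack: [-10]
LOAD_FAST q → push -29. Stack: [-10, -29]
BINARY_OP | → -10 | -29 = -9. Stack: [-9]
STORE_FAST y → y=-9. Stack: []
LOAD_FAST q → push -29. Stack: [-29]
LOAD_CONST → push 3. Stack: [-29, 3]
BINARY_OP // → -29 // 3 = -10. Stack: [-10]
LOAD_FAST_LOAD_FAST c,q → push 31,-29. Stack: [-10, 31, -29]
BINARY_OP - → 31 - -29 = 60. Stack: [-10, 60]
BINARY_OP // → -10 // 60 = -1. Stack: [-1]
STORE_FAST x → x=-1. Stack: []
LOAD_FAST b → push -10. Stack: [-10]
LOAD_CONST → push 2. Stack: [-10, 2]
BINARY_OP >> → -10 >> 2 = -3. Stack: [-3]
LOAD_FAST b → push -10. Stack: [-3, -10]
BINARY_OP + → -3 + -10 = -13. Stack: [-13]
STORE_FAST n → n=-13. Stack: []
LOAD_FAST x → push -1. Stack: [-1]
RETURN_VALUE → return -1.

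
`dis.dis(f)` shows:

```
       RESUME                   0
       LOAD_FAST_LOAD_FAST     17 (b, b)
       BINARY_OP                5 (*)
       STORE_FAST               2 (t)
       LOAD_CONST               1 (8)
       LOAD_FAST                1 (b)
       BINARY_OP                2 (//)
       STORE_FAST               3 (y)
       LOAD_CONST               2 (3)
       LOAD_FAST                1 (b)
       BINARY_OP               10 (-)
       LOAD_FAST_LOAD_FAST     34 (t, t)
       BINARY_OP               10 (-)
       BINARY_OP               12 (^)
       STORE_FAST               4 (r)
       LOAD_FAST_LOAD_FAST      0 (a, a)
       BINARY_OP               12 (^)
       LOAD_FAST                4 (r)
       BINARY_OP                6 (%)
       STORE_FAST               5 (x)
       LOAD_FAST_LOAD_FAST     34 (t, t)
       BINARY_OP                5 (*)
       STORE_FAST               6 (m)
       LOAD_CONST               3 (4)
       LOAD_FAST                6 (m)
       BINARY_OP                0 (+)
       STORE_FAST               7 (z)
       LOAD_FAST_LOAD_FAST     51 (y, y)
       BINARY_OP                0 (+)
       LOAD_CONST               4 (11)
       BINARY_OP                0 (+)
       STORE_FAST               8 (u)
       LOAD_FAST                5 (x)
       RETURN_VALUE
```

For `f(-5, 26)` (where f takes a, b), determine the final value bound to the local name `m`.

LOAD_FAST_LOAD_FAST b,b → push 26,26. Stack: [26, 26]
BINARY_OP * → 26 * 26 = 676. Stack: [676]
STORE_FAST t → t=676. Stack: []
LOAD_CONST → push 8. Stack: [8]
LOAD_FAST b → push 26. Stack: [8, 26]
BINARY_OP // → 8 // 26 = 0. Stack: [0]
STORE_FAST y → y=0. Stack: []
LOAD_CONST → push 3. Stack: [3]
LOAD_FAST b → push 26. Stack: [3, 26]
BINARY_OP - → 3 - 26 = -23. Stack: [-23]
LOAD_FAST_LOAD_FAST t,t → push 676,676. Stack: [-23, 676, 676]
BINARY_OP - → 676 - 676 = 0. Stack: [-23, 0]
BINARY_OP ^ → -23 ^ 0 = -23. Stack: [-23]
STORE_FAST r → r=-23. Stack: []
LOAD_FAST_LOAD_FAST a,a → push -5,-5. Stack: [-5, -5]
BINARY_OP ^ → -5 ^ -5 = 0. Stack: [0]
LOAD_FAST r → push -23. Stack: [0, -23]
BINARY_OP % → 0 % -23 = 0. Stack: [0]
STORE_FAST x → x=0. Stack: []
LOAD_FAST_LOAD_FAST t,t → push 676,676. Stack: [676, 676]
BINARY_OP * → 676 * 676 = 456976. Stack: [456976]
STORE_FAST m → m=456976. Stack: []
LOAD_CONST → push 4. Stack: [4]
LOAD_FAST m → push 456976. Stack: [4, 456976]
BINARY_OP + → 4 + 456976 = 456980. Stack: [456980]
STORE_FAST z → z=456980. Stack: []
LOAD_FAST_LOAD_FAST y,y → push 0,0. Stack: [0, 0]
BINARY_OP + → 0 + 0 = 0. Stack: [0]
LOAD_CONST → push 11. Stack: [0, 11]
BINARY_OP + → 0 + 11 = 11. Stack: [11]
STORE_FAST u → u=11. Stack: []
LOAD_FAST x → push 0. Stack: [0]
RETURN_VALUE → return 0.

456976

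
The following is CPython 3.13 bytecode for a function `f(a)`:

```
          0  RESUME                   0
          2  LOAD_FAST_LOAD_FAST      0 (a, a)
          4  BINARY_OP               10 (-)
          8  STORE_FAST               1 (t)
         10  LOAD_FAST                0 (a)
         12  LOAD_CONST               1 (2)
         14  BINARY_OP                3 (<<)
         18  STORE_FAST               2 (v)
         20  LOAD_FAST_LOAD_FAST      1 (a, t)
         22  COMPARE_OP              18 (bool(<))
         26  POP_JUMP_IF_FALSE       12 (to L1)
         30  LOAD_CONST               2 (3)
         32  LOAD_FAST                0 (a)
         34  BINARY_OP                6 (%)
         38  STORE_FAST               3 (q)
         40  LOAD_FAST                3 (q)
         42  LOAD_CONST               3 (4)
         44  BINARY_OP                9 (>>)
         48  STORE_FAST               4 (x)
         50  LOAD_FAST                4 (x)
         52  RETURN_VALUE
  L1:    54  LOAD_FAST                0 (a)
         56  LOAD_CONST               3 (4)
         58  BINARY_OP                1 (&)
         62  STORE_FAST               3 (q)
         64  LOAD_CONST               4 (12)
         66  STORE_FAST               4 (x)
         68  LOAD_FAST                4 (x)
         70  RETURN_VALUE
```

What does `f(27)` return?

LOAD_FAST_LOAD_FAST a,a → push 27,27. Stack: [27, 27]
BINARY_OP - → 27 - 27 = 0. Stack: [0]
STORE_FAST t → t=0. Stack: []
LOAD_FAST a → push 27. Stack: [27]
LOAD_CONST → push 2. Stack: [27, 2]
BINARY_OP << → 27 << 2 = 108. Stack: [108]
STORE_FAST v → v=108. Stack: []
LOAD_FAST_LOAD_FAST a,t → push 27,0. Stack: [27, 0]
COMPARE_OP bool(<) → 27 vs 0 = False. Stack: [False]
POP_JUMP_IF_FALSE → pop False; jump. Stack: []
LOAD_FAST a → push 27. Stack: [27]
LOAD_CONST → push 4. Stack: [27, 4]
BINARY_OP & → 27 & 4 = 0. Stack: [0]
STORE_FAST q → q=0. Stack: []
LOAD_CONST → push 12. Stack: [12]
STORE_FAST x → x=12. Stack: []
LOAD_FAST x → push 12. Stack: [12]
RETURN_VALUE → return 12.

12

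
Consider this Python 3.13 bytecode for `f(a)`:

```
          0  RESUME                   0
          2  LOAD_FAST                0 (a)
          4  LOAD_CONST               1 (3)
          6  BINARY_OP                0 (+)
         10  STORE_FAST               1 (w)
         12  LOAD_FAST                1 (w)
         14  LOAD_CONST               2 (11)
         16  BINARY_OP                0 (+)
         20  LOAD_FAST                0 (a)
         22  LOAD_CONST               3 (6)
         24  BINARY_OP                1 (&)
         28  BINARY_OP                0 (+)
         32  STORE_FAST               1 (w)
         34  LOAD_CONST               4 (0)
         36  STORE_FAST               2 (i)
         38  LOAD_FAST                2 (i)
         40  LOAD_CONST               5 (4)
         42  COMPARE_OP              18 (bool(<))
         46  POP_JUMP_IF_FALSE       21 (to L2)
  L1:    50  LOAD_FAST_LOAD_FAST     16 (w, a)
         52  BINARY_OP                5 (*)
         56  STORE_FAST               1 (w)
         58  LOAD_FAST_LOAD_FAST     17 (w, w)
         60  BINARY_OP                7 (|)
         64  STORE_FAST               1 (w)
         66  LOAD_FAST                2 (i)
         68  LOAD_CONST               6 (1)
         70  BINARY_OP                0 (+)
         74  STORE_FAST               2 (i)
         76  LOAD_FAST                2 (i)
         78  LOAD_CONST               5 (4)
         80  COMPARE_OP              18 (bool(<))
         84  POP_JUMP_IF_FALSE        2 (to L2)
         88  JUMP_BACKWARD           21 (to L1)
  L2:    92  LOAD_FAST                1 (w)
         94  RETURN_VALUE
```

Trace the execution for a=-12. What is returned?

LOAD_FAST a → push -12
LOAD_CONST → push 3
BINARY_OP + → -12 + 3 = -9
STORE_FAST w → w=-9
LOAD_FAST w → push -9
LOAD_CONST → push 11
BINARY_OP + → -9 + 11 = 2
LOAD_FAST a → push -12
LOAD_CONST → push 6
BINARY_OP & → -12 & 6 = 4
BINARY_OP + → 2 + 4 = 6
STORE_FAST w → w=6
LOAD_CONST → push 0
STORE_FAST i → i=0
LOAD_FAST i → push 0
LOAD_CONST → push 4
COMPARE_OP bool(<) → 0 vs 4 = True
POP_JUMP_IF_FALSE → pop True; no jump
LOAD_FAST_LOAD_FAST w,a → push 6,-12
BINARY_OP * → 6 * -12 = -72
STORE_FAST w → w=-72
LOAD_FAST_LOAD_FAST w,w → push -72,-72
BINARY_OP | → -72 | -72 = -72
STORE_FAST w → w=-72
LOAD_FAST i → push 0
LOAD_CONST → push 1
BINARY_OP + → 0 + 1 = 1
STORE_FAST i → i=1
LOAD_FAST i → push 1
LOAD_CONST → push 4
COMPARE_OP bool(<) → 1 vs 4 = True
POP_JUMP_IF_FALSE → pop True; no jump
LOAD_FAST_LOAD_FAST w,a → push -72,-12
BINARY_OP * → -72 * -12 = 864
STORE_FAST w → w=864
LOAD_FAST_LOAD_FAST w,w → push 864,864
BINARY_OP | → 864 | 864 = 864
STORE_FAST w → w=864
LOAD_FAST i → push 1
LOAD_CONST → push 1
BINARY_OP + → 1 + 1 = 2
STORE_FAST i → i=2
LOAD_FAST i → push 2
LOAD_CONST → push 4
COMPARE_OP bool(<) → 2 vs 4 = True
POP_JUMP_IF_FALSE → pop True; no jump
LOAD_FAST_LOAD_FAST w,a → push 864,-12
BINARY_OP * → 864 * -12 = -10368
STORE_FAST w → w=-10368
LOAD_FAST_LOAD_FAST w,w → push -10368,-10368
BINARY_OP | → -10368 | -10368 = -10368
STORE_FAST w → w=-10368
LOAD_FAST i → push 2
LOAD_CONST → push 1
BINARY_OP + → 2 + 1 = 3
STORE_FAST i → i=3
LOAD_FAST i → push 3
LOAD_CONST → push 4
COMPARE_OP bool(<) → 3 vs 4 = True
POP_JUMP_IF_FALSE → pop True; no jump
LOAD_FAST_LOAD_FAST w,a → push -10368,-12
BINARY_OP * → -10368 * -12 = 124416
STORE_FAST w → w=124416
LOAD_FAST_LOAD_FAST w,w → push 124416,124416
BINARY_OP | → 124416 | 124416 = 124416
STORE_FAST w → w=124416
LOAD_FAST i → push 3
LOAD_CONST → push 1
BINARY_OP + → 3 + 1 = 4
STORE_FAST i → i=4
LOAD_FAST i → push 4
LOAD_CONST → push 4
COMPARE_OP bool(<) → 4 vs 4 = False
POP_JUMP_IF_FALSE → pop False; jump
LOAD_FAST w → push 124416
RETURN_VALUE → return 124416.

124416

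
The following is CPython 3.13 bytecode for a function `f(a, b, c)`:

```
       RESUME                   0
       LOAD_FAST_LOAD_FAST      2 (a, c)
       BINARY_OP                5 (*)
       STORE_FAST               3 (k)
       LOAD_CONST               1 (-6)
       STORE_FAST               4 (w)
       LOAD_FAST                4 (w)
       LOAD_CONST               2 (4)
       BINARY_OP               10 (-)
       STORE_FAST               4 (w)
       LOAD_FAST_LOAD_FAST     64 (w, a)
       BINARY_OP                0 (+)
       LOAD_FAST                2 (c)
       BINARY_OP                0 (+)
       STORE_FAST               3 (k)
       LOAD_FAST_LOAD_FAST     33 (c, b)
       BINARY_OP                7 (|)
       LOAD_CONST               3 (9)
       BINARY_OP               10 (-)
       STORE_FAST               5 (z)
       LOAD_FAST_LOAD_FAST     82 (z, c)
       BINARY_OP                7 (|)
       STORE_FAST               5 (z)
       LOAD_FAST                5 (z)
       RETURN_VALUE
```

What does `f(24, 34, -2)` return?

LOAD_FAST_LOAD_FAST a,c → push 24,-2. Stack: [24, -2]
BINARY_OP * → 24 * -2 = -48. Stack: [-48]
STORE_FAST k → k=-48. Stack: []
LOAD_CONST → push -6. Stack: [-6]
STORE_FAST w → w=-6. Stack: []
LOAD_FAST w → push -6. Stack: [-6]
LOAD_CONST → push 4. Stack: [-6, 4]
BINARY_OP - → -6 - 4 = -10. Stack: [-10]
STORE_FAST w → w=-10. Stack: []
LOAD_FAST_LOAD_FAST w,a → push -10,24. Stack: [-10, 24]
BINARY_OP + → -10 + 24 = 14. Stack: [14]
LOAD_FAST c → push -2. Stack: [14, -2]
BINARY_OP + → 14 + -2 = 12. Stack: [12]
STORE_FAST k → k=12. Stack: []
LOAD_FAST_LOAD_FAST c,b → push -2,34. Stack: [-2, 34]
BINARY_OP | → -2 | 34 = -2. Stack: [-2]
LOAD_CONST → push 9. Stack: [-2, 9]
BINARY_OP - → -2 - 9 = -11. Stack: [-11]
STORE_FAST z → z=-11. Stack: []
LOAD_FAST_LOAD_FAST z,c → push -11,-2. Stack: [-11, -2]
BINARY_OP | → -11 | -2 = -1. Stack: [-1]
STORE_FAST z → z=-1. Stack: []
LOAD_FAST z → push -1. Stack: [-1]
RETURN_VALUE → return -1.

-1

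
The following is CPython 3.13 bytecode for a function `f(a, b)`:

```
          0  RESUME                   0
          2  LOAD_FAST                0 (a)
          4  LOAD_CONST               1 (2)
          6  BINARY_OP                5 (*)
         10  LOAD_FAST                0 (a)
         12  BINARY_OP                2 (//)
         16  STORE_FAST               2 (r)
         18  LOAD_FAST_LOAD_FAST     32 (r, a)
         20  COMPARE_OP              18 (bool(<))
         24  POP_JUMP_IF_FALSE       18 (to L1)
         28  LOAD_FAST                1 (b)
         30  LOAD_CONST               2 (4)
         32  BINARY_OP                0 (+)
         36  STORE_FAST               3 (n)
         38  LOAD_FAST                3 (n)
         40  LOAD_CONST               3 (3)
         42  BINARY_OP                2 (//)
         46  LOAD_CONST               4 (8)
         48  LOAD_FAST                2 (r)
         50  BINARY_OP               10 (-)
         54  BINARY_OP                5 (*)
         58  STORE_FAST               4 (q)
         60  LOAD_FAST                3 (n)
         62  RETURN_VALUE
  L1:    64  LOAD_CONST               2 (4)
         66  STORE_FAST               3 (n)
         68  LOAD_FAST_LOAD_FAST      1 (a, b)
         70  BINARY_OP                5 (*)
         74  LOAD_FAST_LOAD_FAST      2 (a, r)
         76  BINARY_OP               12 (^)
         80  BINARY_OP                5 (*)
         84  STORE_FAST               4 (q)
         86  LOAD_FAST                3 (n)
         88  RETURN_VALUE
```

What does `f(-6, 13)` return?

LOAD_FAST a → push -6. Stack: [-6]
LOAD_CONST → push 2. Stack: [-6, 2]
BINARY_OP * → -6 * 2 = -12. Stack: [-12]
LOAD_FAST a → push -6. Stack: [-12, -6]
BINARY_OP // → -12 // -6 = 2. Stack: [2]
STORE_FAST r → r=2. Stack: []
LOAD_FAST_LOAD_FAST r,a → push 2,-6. Stack: [2, -6]
COMPARE_OP bool(<) → 2 vs -6 = False. Stack: [False]
POP_JUMP_IF_FALSE → pop False; jump. Stack: []
LOAD_CONST → push 4. Stack: [4]
STORE_FAST n → n=4. Stack: []
LOAD_FAST_LOAD_FAST a,b → push -6,13. Stack: [-6, 13]
BINARY_OP * → -6 * 13 = -78. Stack: [-78]
LOAD_FAST_LOAD_FAST a,r → push -6,2. Stack: [-78, -6, 2]
BINARY_OP ^ → -6 ^ 2 = -8. Stack: [-78, -8]
BINARY_OP * → -78 * -8 = 624. Stack: [624]
STORE_FAST q → q=624. Stack: []
LOAD_FAST n → push 4. Stack: [4]
RETURN_VALUE → return 4.

4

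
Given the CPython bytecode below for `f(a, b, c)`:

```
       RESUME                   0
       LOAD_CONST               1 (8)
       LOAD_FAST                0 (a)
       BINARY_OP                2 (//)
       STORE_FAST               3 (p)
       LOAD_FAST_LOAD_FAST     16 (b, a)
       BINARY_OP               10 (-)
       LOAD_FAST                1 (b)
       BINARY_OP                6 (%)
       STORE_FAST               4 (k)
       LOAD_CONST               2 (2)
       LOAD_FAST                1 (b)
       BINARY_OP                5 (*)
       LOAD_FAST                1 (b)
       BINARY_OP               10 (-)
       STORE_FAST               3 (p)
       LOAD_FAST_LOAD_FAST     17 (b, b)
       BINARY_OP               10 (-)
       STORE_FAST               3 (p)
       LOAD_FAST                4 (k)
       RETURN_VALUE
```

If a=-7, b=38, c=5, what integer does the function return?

7

LOAD_CONST → push 8. Stack: [8]
LOAD_FAST a → push -7. Stack: [8, -7]
BINARY_OP // → 8 // -7 = -2. Stack: [-2]
STORE_FAST p → p=-2. Stack: []
LOAD_FAST_LOAD_FAST b,a → push 38,-7. Stack: [38, -7]
BINARY_OP - → 38 - -7 = 45. Stack: [45]
LOAD_FAST b → push 38. Stack: [45, 38]
BINARY_OP % → 45 % 38 = 7. Stack: [7]
STORE_FAST k → k=7. Stack: []
LOAD_CONST → push 2. Stack: [2]
LOAD_FAST b → push 38. Stack: [2, 38]
BINARY_OP * → 2 * 38 = 76. Stack: [76]
LOAD_FAST b → push 38. Stack: [76, 38]
BINARY_OP - → 76 - 38 = 38. Stack: [38]
STORE_FAST p → p=38. Stack: []
LOAD_FAST_LOAD_FAST b,b → push 38,38. Stack: [38, 38]
BINARY_OP - → 38 - 38 = 0. Stack: [0]
STORE_FAST p → p=0. Stack: []
LOAD_FAST k → push 7. Stack: [7]
RETURN_VALUE → return 7.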